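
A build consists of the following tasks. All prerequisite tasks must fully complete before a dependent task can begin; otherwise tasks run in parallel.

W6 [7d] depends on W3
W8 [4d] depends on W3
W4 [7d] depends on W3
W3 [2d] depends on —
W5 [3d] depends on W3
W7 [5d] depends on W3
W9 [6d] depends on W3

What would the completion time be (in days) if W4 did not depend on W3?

9

With the dependency in place, W3→W4 = 2+7 = 9 sets the finish at 9 days.
Without W3→W4, W4's earliest start moves from 2 to 0.
The longest chain is now W3→W6 = 2+7 = 9, so the plan takes 9 days.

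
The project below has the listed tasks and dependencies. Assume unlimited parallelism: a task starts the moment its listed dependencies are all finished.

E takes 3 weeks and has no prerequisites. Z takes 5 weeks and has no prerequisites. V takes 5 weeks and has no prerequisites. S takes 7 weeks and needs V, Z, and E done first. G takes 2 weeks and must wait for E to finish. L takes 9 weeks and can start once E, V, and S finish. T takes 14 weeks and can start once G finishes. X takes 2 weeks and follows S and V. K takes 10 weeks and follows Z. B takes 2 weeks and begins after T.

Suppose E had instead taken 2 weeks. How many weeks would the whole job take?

Baseline: E→G→T→B = 3+2+14+2 = 21 → 21 weeks.
Since E is critical, the -1 change carries straight to that chain (now 20 weeks).
Now Z→S→L = 5+7+9 = 21 is longest, so the finish becomes 21 weeks.

21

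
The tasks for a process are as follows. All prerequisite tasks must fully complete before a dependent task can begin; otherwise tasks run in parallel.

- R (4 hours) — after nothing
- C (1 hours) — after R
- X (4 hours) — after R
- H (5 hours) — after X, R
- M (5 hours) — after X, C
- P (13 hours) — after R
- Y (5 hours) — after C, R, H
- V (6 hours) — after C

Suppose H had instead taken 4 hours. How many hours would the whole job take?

17

As given, the longest chain is R→X→H→Y = 4+4+5+5 = 18, so the finish is 18 hours.
H is on the critical path; changing it to 4 makes that path 17 hours.
No other chain overtakes it, so the finish is 17 hours.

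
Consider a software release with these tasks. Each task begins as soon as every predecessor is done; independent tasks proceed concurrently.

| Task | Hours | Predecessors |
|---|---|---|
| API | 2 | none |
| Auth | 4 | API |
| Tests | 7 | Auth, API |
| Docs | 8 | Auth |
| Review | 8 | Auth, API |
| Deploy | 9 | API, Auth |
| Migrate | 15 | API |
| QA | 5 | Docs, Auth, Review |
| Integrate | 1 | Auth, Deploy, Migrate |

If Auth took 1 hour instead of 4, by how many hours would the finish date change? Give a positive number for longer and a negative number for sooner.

As given, the longest chain is API→Auth→Docs→QA = 2+4+8+5 = 19, so the finish is 19 hours.
Auth lies on that path, so at 1 hour the path becomes 16 hours.
New critical path: API→Migrate→Integrate = 2+15+1 = 18 ⇒ 18 hours.
Change in finish: 18 − 19 = -1 hours.

-1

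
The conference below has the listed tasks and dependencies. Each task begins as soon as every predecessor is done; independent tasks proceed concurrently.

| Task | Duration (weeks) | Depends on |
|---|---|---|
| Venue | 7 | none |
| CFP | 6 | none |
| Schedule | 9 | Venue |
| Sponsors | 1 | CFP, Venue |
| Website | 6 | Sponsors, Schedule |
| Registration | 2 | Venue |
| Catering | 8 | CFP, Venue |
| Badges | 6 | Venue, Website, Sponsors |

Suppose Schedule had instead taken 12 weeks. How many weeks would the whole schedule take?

31

As given, the longest chain is Venue→Schedule→Website→Badges = 7+9+6+6 = 28, so the finish is 28 weeks.
Since Schedule is critical, the +3 change carries straight to that chain (now 31 weeks).
That remains the longest chain; total 31 weeks.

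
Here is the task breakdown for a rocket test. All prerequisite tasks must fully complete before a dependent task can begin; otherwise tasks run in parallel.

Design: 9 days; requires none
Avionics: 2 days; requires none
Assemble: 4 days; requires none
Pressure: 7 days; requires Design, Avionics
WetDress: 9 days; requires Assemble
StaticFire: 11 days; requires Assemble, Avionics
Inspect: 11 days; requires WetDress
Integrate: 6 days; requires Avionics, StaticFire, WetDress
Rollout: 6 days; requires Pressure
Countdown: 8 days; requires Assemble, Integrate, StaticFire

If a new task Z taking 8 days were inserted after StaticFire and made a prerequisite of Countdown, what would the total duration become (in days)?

31

Originally the job takes 29 days.
With Z inserted, Countdown now waits for max(Assemble, Integrate, StaticFire, Z).
New critical path: Assemble→StaticFire→Z→Countdown = 4+11+8+8 = 31 ⇒ 31 days.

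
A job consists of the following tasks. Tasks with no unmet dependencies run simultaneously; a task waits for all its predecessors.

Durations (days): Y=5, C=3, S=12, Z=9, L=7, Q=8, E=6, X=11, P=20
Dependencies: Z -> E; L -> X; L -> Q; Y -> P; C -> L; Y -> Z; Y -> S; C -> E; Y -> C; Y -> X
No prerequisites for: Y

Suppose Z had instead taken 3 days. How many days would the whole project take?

Critical path before the change: Y→C→L→X = 5+3+7+11 = 26 giving 26 days.
The longest path through Z is only 20 days, so Z has float 6.
No other chain overtakes it, so the finish is 26 days.

26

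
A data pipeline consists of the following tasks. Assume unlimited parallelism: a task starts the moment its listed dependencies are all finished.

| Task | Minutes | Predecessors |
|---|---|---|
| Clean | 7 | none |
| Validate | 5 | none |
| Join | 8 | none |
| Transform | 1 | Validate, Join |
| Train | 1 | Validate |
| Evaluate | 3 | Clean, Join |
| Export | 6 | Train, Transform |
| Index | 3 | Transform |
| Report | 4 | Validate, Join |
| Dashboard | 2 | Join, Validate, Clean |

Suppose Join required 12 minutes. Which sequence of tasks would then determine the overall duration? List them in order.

Join, Transform, Export

Critical path before the change: Join→Transform→Export = 8+1+6 = 15 giving 15 minutes.
Join lies on that path, so at 12 minutes the path becomes 19 minutes.
The critical path is still Join→Transform→Export; finish is now 19 minutes.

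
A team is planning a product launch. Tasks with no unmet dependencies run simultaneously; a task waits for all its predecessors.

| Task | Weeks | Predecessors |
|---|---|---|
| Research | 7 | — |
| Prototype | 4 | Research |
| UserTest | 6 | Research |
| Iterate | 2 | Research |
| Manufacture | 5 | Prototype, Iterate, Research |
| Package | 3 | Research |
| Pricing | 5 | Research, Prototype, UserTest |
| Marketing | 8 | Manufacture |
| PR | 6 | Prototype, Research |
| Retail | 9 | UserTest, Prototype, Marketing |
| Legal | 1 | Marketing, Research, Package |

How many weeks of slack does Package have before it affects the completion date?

The longest chain is Research→Prototype→Manufacture→Marketing→Retail = 7+4+5+8+9 = 33; overall finish 33 weeks.
The longest chain containing Package totals 11 weeks.
So Package can slip 32 − 10 = 22 weeks.

22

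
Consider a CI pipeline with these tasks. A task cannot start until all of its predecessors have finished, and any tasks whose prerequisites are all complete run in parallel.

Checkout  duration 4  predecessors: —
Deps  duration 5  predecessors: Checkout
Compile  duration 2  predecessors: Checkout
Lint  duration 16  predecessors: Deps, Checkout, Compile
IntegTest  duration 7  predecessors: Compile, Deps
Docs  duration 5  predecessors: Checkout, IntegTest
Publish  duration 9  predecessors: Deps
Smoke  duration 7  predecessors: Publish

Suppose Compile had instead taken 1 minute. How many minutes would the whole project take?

Critical path before the change: Checkout→Deps→Lint = 4+5+16 = 25 giving 25 minutes.
Compile is off the critical path — its longest chain is 22 minutes, giving 3 of slack.
The critical path is still Checkout→Deps→Lint; finish is now 25 minutes.

25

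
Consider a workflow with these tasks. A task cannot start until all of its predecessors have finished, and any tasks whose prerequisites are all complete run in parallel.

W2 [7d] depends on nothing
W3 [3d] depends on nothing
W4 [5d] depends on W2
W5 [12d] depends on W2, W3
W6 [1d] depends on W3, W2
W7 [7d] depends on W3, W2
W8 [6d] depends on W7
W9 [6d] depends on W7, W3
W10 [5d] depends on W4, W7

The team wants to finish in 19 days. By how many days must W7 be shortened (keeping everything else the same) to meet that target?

1

Current finish: 20 days; target: 19.
W7 is on every critical path, so each day cut from W7 cuts the finish by one (this holds down to a finish of 19).
Need 20 − 19 = 1 day off W7 → W7 becomes 6 days, finish becomes 19.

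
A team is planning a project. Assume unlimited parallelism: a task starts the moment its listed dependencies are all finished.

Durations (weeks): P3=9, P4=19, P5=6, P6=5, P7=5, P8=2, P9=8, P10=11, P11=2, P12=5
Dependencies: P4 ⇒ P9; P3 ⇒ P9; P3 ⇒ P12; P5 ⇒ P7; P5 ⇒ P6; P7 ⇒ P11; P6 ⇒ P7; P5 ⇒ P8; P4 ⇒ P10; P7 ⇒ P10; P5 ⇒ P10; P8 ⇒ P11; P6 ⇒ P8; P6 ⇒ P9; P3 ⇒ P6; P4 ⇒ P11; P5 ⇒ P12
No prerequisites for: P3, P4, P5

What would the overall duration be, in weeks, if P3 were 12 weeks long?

The binding path is P3→P6→P7→P10 = 9+5+5+11 = 30; finish at 30 weeks.
Since P3 is critical, the +3 change carries straight to that chain (now 33 weeks).
No other chain overtakes it, so the finish is 33 weeks.

33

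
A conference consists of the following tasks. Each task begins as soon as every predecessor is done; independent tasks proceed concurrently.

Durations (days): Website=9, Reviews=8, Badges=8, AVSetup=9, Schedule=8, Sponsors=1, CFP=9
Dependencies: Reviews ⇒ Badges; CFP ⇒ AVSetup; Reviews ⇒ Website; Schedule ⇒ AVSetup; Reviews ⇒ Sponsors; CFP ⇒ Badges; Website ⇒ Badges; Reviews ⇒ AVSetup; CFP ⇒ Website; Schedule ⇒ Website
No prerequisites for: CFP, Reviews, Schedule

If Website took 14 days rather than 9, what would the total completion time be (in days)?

31

Actual critical path: CFP→Website→Badges = 9+9+8 = 26 ⇒ 26 days.
Website lies on that path, so at 14 days the path becomes 31 days.
That remains the longest chain; total 31 days.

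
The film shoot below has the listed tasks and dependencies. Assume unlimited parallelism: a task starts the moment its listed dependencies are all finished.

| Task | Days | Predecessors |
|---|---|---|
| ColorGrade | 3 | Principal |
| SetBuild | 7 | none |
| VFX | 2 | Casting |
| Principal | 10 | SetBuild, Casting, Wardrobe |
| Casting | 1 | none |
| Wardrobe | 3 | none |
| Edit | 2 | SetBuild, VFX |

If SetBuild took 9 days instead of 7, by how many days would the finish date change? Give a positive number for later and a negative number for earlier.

2

Actual critical path: SetBuild→Principal→ColorGrade = 7+10+3 = 20 ⇒ 20 days.
SetBuild is on the critical path; changing it to 9 makes that path 22 days.
The critical path is still SetBuild→Principal→ColorGrade; finish is now 22 days.
Change in finish: 22 − 20 = +2 days.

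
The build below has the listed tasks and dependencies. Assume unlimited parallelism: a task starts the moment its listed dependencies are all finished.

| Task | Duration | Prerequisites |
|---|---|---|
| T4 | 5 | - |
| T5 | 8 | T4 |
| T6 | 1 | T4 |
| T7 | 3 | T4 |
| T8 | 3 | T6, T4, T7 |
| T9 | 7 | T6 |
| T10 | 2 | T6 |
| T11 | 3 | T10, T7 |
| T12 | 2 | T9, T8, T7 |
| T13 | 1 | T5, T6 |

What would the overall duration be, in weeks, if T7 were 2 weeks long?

15

The binding path is T4→T6→T9→T12 = 5+1+7+2 = 15; finish at 15 weeks.
The longest path through T7 is only 13 weeks, so T7 has float 2.
That remains the longest chain; total 15 weeks.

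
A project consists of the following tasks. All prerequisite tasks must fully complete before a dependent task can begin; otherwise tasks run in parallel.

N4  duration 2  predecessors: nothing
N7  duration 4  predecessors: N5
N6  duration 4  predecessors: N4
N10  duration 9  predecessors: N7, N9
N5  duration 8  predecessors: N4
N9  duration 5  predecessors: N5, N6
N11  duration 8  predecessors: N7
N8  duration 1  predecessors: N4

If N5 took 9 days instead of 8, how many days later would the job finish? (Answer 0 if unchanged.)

1

Actual critical path: N4→N5→N9→N10 = 2+8+5+9 = 24 ⇒ 24 days.
N5 lies on that path, so at 9 days the path becomes 25 days.
That remains the longest chain; total 25 days.
Change in finish: 25 − 24 = +1 days.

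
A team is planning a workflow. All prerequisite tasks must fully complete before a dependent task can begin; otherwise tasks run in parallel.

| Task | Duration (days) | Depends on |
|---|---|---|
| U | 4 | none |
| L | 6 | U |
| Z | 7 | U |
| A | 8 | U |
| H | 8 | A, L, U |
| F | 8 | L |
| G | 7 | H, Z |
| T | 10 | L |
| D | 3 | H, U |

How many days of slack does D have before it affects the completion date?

U→A→H→G = 4+8+8+7 = 27 sets the makespan at 27 days.
D finishes as early as 23 and must finish by 27.
Slack of D = 24 − 20 = 4 days.

4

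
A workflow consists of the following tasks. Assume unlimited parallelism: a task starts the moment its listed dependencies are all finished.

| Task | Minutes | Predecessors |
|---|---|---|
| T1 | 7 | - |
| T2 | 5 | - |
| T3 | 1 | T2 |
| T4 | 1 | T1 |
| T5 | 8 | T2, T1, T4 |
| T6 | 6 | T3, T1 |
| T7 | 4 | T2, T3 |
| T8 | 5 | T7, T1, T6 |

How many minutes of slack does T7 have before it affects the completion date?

T1→T6→T8 = 7+6+5 = 18 sets the makespan at 18 minutes.
The longest chain containing T7 totals 15 minutes.
Float = 18 − 15 = 3.

3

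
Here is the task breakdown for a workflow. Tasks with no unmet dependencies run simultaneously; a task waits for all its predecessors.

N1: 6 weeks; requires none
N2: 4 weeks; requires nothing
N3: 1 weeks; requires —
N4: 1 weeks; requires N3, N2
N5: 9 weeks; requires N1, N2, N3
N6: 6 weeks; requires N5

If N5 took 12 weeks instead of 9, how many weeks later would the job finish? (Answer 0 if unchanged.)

Actual critical path: N1→N5→N6 = 6+9+6 = 21 ⇒ 21 weeks.
N5 is on the critical path; changing it to 12 makes that path 24 weeks.
No other chain overtakes it, so the finish is 24 weeks.
Change in finish: 24 − 21 = +3 weeks.

3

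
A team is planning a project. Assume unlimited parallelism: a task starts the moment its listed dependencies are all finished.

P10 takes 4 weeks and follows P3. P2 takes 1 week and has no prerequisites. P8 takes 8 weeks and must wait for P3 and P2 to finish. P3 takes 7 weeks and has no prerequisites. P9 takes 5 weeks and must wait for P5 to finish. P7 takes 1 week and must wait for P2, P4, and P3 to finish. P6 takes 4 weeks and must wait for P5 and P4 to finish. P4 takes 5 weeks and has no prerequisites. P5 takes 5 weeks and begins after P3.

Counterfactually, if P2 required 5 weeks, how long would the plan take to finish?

17

As given, the longest chain is P3→P5→P9 = 7+5+5 = 17, so the finish is 17 weeks.
The longest path through P2 is only 9 weeks, so P2 has float 8.
That remains the longest chain; total 17 weeks.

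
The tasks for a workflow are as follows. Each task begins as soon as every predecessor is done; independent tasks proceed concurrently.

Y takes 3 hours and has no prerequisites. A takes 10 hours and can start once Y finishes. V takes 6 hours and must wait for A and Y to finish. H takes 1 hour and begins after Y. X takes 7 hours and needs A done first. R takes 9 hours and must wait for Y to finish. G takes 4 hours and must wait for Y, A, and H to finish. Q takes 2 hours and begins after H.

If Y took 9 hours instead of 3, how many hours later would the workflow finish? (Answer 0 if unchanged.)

6

Actual critical path: Y→A→X = 3+10+7 = 20 ⇒ 20 hours.
Since Y is critical, the +6 change carries straight to that chain (now 26 hours).
No other chain overtakes it, so the finish is 26 hours.
Change in finish: 26 − 20 = +6 hours.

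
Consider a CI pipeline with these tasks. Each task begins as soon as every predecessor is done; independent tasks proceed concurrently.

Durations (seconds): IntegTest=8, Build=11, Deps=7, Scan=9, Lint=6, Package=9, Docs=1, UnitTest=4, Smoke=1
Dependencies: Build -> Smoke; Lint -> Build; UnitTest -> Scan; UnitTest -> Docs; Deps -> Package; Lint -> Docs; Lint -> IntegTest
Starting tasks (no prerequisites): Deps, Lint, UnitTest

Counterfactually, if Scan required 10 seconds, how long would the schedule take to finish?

The binding path is Lint→Build→Smoke = 6+11+1 = 18; finish at 18 seconds.
The longest path through Scan is only 13 seconds, so Scan has float 5.
No other chain overtakes it, so the finish is 18 seconds.

18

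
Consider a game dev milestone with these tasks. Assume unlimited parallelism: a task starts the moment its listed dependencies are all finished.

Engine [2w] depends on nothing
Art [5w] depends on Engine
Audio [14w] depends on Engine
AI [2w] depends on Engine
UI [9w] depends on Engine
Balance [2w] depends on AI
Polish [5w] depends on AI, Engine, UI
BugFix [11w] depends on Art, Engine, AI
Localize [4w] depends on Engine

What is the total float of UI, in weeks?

2

The longest chain is Engine→Art→BugFix = 2+5+11 = 18; overall finish 18 weeks.
The longest chain containing UI totals 16 weeks.
Slack of UI = 4 − 2 = 2 weeks.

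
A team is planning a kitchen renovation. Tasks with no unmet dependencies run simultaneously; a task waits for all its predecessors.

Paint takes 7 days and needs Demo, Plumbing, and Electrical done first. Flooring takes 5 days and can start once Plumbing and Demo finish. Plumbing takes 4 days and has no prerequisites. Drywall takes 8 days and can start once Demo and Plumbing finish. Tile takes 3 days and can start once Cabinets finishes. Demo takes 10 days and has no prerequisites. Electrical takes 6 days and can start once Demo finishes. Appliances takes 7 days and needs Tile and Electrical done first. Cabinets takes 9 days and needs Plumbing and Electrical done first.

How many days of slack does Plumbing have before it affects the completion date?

12

Demo→Electrical→Cabinets→Tile→Appliances = 10+6+9+3+7 = 35 sets the makespan at 35 days.
The longest chain containing Plumbing totals 23 days.
Float = 35 − 23 = 12.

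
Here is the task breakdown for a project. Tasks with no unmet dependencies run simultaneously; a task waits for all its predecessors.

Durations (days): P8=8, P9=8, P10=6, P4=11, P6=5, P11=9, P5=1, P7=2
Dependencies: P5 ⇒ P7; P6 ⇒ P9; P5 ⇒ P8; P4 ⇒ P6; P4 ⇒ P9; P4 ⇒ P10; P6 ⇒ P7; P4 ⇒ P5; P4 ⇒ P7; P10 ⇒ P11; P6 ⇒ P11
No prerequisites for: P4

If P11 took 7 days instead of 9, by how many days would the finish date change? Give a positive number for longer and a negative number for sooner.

-2

As given, the longest chain is P4→P10→P11 = 11+6+9 = 26, so the finish is 26 days.
P11 is on the critical path; changing it to 7 makes that path 24 days.
Now P4→P6→P9 = 11+5+8 = 24 is longest, so the finish becomes 24 days.
Change in finish: 24 − 26 = -2 days.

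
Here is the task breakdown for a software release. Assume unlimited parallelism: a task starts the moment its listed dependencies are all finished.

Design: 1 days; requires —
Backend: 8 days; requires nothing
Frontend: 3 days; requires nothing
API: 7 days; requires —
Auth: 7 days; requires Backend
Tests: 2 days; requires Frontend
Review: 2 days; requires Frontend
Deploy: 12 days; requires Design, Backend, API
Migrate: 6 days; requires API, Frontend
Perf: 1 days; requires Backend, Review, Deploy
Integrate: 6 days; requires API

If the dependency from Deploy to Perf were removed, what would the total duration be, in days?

20

Original critical path: Backend→Deploy→Perf = 8+12+1 = 21 ⇒ 21 days.
Without Deploy→Perf, Perf's earliest start moves from 20 to 8.
New critical path: Backend→Deploy = 8+12 = 20 ⇒ 20 days.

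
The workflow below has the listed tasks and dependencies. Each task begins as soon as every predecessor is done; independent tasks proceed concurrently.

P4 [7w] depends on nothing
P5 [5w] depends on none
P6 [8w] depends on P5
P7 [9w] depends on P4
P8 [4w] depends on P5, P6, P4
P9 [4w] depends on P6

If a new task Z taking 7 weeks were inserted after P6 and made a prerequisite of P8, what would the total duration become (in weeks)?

Originally the workflow takes 17 weeks.
With Z inserted, P8 now waits for max(P5, P6, P4, Z).
New critical path: P5→P6→Z→P8 = 5+8+7+4 = 24 ⇒ 24 weeks.

24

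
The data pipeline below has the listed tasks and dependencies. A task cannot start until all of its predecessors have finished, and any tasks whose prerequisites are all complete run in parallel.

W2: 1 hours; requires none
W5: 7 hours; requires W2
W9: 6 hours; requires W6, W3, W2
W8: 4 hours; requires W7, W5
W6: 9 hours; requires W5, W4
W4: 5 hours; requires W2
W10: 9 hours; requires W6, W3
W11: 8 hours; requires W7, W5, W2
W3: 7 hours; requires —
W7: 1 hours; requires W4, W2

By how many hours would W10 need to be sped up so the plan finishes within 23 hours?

3

Current finish: 26 hours; target: 23.
W10 is on every critical path, so each hour cut from W10 cuts the finish by one (this holds down to a finish of 23).
Need 26 − 23 = 3 hours off W10 → W10 becomes 6 hours, finish becomes 23.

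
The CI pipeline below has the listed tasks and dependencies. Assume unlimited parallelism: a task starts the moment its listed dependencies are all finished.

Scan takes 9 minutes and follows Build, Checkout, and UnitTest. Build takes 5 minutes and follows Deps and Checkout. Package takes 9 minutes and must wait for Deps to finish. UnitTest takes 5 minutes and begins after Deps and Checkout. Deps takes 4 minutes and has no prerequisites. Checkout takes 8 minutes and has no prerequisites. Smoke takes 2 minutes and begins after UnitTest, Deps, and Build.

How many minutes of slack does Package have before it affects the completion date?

9

Critical path: Checkout→UnitTest→Scan = 8+5+9 = 22, so the finish is 22 minutes.
Longest path through Package: 13 minutes (earliest finish 13, latest finish 22).
So Package can slip 22 − 13 = 9 minutes.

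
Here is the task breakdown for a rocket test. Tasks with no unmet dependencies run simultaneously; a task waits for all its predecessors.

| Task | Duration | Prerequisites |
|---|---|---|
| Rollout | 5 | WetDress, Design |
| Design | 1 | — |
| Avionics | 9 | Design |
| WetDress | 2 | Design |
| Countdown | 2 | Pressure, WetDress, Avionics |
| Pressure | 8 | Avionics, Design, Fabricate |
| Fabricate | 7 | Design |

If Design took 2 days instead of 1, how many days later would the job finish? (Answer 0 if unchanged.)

1

Critical path before the change: Design→Avionics→Pressure→Countdown = 1+9+8+2 = 20 giving 20 days.
Since Design is critical, the +1 change carries straight to that chain (now 21 days).
No other chain overtakes it, so the finish is 21 days.
Change in finish: 21 − 20 = +1 days.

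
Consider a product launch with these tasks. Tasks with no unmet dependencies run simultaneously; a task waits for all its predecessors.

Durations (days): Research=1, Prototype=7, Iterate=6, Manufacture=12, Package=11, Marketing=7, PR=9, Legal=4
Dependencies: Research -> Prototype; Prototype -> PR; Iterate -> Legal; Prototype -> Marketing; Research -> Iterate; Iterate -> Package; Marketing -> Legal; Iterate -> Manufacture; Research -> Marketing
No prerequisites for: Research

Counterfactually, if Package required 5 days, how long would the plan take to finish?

The binding path is Research→Prototype→Marketing→Legal = 1+7+7+4 = 19; finish at 19 days.
The longest path through Package is only 18 days, so Package has float 1.
The critical path is still Research→Prototype→Marketing→Legal; finish is now 19 days.

19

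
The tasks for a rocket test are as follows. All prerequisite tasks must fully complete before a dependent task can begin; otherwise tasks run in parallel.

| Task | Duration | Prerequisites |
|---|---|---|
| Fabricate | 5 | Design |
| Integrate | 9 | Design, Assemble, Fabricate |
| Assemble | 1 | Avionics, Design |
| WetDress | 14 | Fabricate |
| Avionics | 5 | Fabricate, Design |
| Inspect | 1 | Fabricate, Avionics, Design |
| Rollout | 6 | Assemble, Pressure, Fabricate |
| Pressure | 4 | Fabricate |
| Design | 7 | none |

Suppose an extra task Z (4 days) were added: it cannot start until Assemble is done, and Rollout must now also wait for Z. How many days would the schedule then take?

Originally the schedule takes 27 days.
With Z inserted, Rollout now waits for max(Assemble, Pressure, Fabricate, Z).
New critical path: Design→Fabricate→Avionics→Assemble→Z→Rollout = 7+5+5+1+4+6 = 28 ⇒ 28 days.

28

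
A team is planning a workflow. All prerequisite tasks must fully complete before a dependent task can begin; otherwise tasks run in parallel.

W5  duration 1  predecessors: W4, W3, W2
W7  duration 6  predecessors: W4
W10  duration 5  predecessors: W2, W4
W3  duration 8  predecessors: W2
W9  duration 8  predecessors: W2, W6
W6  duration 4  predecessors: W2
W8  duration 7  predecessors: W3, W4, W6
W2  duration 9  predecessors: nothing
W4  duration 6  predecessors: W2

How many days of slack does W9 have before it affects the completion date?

The longest chain is W2→W3→W8 = 9+8+7 = 24; overall finish 24 days.
W9 finishes as early as 21 and must finish by 24.
Slack of W9 = 16 − 13 = 3 days.

3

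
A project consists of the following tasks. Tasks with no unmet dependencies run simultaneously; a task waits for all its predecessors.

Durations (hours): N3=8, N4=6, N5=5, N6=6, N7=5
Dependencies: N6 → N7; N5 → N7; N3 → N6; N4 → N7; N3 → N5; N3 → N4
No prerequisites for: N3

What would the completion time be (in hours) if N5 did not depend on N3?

19

Before: longest chain N3→N4→N7 = 8+6+5 = 19, finish 19.
Without N3→N5, N5's earliest start moves from 8 to 0.
After: N3→N4→N7 = 8+6+5 = 19 → 19 hours.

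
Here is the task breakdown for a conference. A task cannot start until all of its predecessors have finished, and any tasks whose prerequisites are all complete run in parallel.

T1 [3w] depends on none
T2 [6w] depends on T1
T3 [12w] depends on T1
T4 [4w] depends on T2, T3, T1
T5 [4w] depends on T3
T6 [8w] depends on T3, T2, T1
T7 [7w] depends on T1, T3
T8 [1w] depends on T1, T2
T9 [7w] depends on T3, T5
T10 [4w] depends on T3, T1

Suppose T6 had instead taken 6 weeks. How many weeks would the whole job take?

As given, the longest chain is T1→T3→T5→T9 = 3+12+4+7 = 26, so the finish is 26 weeks.
T6 has 3 weeks of float (longest path through it is 23).
No other chain overtakes it, so the finish is 26 weeks.

26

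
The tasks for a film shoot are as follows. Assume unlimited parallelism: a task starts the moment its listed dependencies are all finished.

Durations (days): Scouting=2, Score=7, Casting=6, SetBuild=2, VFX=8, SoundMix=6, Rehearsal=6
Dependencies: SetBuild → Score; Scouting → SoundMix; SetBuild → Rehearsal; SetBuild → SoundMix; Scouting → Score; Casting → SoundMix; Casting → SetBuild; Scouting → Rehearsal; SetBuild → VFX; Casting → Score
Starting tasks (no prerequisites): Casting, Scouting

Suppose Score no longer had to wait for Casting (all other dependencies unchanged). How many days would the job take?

16

With the dependency in place, Casting→SetBuild→VFX = 6+2+8 = 16 sets the finish at 16 days.
Dropping Casting→Score doesn't change Score's earliest start (8); another predecessor still binds.
The longest chain is now Casting→SetBuild→VFX = 6+2+8 = 16, so the job takes 16 days.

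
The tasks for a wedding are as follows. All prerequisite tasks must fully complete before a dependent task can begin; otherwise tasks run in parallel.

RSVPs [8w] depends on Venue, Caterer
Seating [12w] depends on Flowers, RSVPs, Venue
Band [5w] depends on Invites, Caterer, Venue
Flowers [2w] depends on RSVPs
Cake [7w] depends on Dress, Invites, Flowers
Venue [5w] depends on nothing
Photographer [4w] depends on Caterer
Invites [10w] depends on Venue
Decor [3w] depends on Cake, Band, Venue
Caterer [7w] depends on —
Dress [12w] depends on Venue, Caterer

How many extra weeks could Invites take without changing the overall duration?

The longest chain is Caterer→RSVPs→Flowers→Seating = 7+8+2+12 = 29; overall finish 29 weeks.
Longest path through Invites: 25 weeks (earliest finish 15, latest finish 19).
Slack of Invites = 9 − 5 = 4 weeks.

4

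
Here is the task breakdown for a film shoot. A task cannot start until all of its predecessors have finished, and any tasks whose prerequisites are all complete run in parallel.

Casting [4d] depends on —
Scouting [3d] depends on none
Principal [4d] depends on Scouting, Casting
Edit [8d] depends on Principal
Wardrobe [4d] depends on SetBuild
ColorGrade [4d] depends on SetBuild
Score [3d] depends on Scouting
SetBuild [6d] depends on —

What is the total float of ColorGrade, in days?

6

Casting→Principal→Edit = 4+4+8 = 16 sets the makespan at 16 days.
The longest chain containing ColorGrade totals 10 days.
Float = 16 − 10 = 6.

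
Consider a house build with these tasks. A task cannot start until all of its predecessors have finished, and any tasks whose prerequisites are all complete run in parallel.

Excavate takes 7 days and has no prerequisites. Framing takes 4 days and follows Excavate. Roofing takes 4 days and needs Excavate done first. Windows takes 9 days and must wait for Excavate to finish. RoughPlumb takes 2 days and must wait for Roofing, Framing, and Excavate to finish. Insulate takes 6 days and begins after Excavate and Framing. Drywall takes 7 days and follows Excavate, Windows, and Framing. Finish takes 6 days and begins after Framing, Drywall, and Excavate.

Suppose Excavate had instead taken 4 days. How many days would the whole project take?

26

As given, the longest chain is Excavate→Windows→Drywall→Finish = 7+9+7+6 = 29, so the finish is 29 days.
Excavate lies on that path, so at 4 days the path becomes 26 days.
That remains the longest chain; total 26 days.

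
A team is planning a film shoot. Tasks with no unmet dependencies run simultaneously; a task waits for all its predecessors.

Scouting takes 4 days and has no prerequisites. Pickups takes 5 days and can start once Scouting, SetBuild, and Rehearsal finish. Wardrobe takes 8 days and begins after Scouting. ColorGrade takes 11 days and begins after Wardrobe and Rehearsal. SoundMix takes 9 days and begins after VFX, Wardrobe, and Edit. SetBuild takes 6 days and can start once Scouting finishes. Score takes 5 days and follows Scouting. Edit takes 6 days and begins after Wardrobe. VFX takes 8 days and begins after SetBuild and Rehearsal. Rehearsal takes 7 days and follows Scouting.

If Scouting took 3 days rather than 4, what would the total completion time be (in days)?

27

As given, the longest chain is Scouting→Rehearsal→VFX→SoundMix = 4+7+8+9 = 28, so the finish is 28 days.
Scouting is on the critical path; changing it to 3 makes that path 27 days.
No other chain overtakes it, so the finish is 27 days.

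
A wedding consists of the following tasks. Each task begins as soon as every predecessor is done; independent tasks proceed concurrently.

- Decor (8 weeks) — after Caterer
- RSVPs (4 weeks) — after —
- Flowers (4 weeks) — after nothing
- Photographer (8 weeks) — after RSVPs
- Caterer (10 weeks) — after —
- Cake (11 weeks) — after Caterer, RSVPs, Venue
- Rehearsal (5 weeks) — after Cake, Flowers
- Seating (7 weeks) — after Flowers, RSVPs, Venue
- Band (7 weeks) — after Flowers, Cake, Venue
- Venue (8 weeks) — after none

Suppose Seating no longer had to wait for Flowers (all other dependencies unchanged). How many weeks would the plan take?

28

Original critical path: Caterer→Cake→Band = 10+11+7 = 28 ⇒ 28 weeks.
Dropping Flowers→Seating doesn't change Seating's earliest start (8); another predecessor still binds.
The longest chain is now Caterer→Cake→Band = 10+11+7 = 28, so the plan takes 28 weeks.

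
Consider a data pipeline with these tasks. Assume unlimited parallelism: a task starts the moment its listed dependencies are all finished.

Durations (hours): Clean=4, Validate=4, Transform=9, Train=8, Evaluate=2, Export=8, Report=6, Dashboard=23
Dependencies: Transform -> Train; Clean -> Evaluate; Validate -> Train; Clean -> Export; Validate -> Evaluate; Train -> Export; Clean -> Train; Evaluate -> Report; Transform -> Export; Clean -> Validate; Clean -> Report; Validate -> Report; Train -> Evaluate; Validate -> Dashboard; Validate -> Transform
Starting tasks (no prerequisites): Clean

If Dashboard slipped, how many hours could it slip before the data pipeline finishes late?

The longest chain is Clean→Validate→Transform→Train→Evaluate→Report = 4+4+9+8+2+6 = 33; overall finish 33 hours.
Longest path through Dashboard: 31 hours (earliest finish 31, latest finish 33).
So Dashboard can slip 33 − 31 = 2 hours.

2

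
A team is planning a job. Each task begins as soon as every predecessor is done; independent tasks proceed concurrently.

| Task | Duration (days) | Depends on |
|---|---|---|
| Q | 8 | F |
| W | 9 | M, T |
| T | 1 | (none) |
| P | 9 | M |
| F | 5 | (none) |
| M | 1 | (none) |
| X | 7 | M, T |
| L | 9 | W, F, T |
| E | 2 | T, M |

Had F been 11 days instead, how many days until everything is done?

20

The binding path is M→W→L = 1+9+9 = 19; finish at 19 days.
F has 5 days of float (longest path through it is 14).
New critical path: F→L = 11+9 = 20 ⇒ 20 days.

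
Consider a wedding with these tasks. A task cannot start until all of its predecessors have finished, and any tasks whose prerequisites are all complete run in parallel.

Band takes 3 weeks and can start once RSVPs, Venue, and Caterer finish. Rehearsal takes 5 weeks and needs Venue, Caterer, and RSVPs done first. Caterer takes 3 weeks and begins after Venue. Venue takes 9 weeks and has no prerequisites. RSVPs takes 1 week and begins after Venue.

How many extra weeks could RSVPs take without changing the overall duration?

Venue→Caterer→Rehearsal = 9+3+5 = 17 sets the makespan at 17 weeks.
The longest chain containing RSVPs totals 15 weeks.
Float = 17 − 15 = 2.

2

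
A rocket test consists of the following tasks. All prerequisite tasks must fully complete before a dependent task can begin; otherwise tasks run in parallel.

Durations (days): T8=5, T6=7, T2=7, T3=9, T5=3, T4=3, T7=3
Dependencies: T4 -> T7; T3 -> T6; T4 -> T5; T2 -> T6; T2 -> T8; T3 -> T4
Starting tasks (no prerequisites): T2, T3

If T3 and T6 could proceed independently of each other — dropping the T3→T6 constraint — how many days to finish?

15

Before: longest chain T3→T6 = 9+7 = 16, finish 16.
Without T3→T6, T6's earliest start moves from 9 to 7.
After: T3→T4→T5 = 9+3+3 = 15 → 15 days.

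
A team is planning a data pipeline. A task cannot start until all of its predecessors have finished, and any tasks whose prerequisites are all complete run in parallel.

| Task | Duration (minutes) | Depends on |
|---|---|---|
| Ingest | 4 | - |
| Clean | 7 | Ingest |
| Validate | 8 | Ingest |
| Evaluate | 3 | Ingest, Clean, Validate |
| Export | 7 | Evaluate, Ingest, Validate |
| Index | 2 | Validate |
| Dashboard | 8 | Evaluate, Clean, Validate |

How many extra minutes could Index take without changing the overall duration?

9

The longest chain is Ingest→Validate→Evaluate→Dashboard = 4+8+3+8 = 23; overall finish 23 minutes.
Longest path through Index: 14 minutes (earliest finish 14, latest finish 23).
Float = 23 − 14 = 9.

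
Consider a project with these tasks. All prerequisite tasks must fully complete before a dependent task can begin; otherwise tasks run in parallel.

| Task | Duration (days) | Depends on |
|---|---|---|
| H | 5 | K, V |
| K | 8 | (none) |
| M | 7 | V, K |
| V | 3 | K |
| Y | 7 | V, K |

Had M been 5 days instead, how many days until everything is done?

Actual critical path: K→V→M = 8+3+7 = 18 ⇒ 18 days.
M is on the critical path; changing it to 5 makes that path 16 days.
Now K→V→Y = 8+3+7 = 18 is longest, so the finish becomes 18 days.

18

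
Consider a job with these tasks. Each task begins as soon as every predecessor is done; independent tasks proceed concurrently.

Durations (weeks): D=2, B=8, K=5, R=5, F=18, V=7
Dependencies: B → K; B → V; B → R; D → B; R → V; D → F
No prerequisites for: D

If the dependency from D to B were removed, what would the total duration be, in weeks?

Original critical path: D→B→R→V = 2+8+5+7 = 22 ⇒ 22 weeks.
Without D→B, B's earliest start moves from 2 to 0.
New critical path: D→F = 2+18 = 20 ⇒ 20 weeks.

20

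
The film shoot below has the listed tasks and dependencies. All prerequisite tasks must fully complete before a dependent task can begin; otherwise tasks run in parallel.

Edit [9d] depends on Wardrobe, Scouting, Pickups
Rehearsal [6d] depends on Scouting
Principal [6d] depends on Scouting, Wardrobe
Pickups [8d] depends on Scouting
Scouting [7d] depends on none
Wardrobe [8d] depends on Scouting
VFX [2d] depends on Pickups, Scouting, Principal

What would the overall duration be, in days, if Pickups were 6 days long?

As given, the longest chain is Scouting→Pickups→Edit = 7+8+9 = 24, so the finish is 24 days.
Pickups is on the critical path; changing it to 6 makes that path 22 days.
The binding chain switches to Scouting→Wardrobe→Edit = 7+8+9 = 24; finish 24 days.

24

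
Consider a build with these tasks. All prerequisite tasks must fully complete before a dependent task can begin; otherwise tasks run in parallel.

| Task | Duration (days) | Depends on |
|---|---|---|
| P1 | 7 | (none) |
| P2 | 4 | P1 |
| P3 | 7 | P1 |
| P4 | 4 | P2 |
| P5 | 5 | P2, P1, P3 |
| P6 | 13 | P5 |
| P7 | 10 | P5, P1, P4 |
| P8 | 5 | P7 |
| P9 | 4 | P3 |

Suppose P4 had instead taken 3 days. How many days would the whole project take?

34

The binding path is P1→P3→P5→P7→P8 = 7+7+5+10+5 = 34; finish at 34 days.
The longest path through P4 is only 30 days, so P4 has float 4.
The critical path is still P1→P3→P5→P7→P8; finish is now 34 days.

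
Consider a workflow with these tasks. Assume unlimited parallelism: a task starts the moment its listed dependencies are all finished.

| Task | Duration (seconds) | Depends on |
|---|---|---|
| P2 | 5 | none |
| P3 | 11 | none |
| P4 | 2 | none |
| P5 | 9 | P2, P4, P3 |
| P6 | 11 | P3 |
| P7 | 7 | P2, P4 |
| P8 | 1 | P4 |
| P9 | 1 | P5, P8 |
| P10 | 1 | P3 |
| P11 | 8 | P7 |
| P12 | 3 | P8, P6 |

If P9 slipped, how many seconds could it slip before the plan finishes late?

4

P3→P6→P12 = 11+11+3 = 25 sets the makespan at 25 seconds.
P9 finishes as early as 21 and must finish by 25.
Slack of P9 = 24 − 20 = 4 seconds.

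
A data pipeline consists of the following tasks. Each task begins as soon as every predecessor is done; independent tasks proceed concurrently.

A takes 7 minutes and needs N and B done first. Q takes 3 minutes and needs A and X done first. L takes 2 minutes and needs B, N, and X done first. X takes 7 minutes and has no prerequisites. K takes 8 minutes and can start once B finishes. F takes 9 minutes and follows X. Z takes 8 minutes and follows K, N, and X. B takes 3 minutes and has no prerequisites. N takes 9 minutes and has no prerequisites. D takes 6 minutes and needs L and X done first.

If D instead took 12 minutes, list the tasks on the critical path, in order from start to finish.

N, L, D

The binding path is N→A→Q = 9+7+3 = 19; finish at 19 minutes.
D is off the critical path — its longest chain is 17 minutes, giving 2 of slack.
Now N→L→D = 9+2+12 = 23 is longest, so the finish becomes 23 minutes.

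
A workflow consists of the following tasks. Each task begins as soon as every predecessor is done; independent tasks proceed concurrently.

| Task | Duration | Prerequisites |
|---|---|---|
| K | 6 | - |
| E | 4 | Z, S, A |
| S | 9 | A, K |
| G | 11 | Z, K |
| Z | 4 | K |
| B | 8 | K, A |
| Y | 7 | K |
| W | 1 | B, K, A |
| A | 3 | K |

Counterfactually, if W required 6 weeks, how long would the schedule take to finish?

23

The binding path is K→A→S→E = 6+3+9+4 = 22; finish at 22 weeks.
W is off the critical path — its longest chain is 18 weeks, giving 4 of slack.
The binding chain switches to K→A→B→W = 6+3+8+6 = 23; finish 23 weeks.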